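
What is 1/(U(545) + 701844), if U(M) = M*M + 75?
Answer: 1/998944 ≈ 1.0011e-6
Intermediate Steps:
U(M) = 75 + M² (U(M) = M² + 75 = 75 + M²)
1/(U(545) + 701844) = 1/((75 + 545²) + 701844) = 1/((75 + 297025) + 701844) = 1/(297100 + 701844) = 1/998944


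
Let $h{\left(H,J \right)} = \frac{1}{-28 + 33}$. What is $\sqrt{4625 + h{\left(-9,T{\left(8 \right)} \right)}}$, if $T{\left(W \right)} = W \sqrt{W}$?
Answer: $\frac{\sqrt{115630}}{5} \approx 68.009$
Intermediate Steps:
$T{\left(W \right)} = W^{\frac{3}{2}}$
$h{\left(H,J \right)} = \frac{1}{5}$
$\sqrt{4625 + h{\left(-9,T{\left(8 \right)} \right)}} = \sqrt{4625 + \frac{1}{5}} = \sqrt{\frac{23126}{5}} = \frac{\sqrt{115630}}{5}$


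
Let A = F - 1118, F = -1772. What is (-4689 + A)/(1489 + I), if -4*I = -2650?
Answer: -1166/331 ≈ -3.5227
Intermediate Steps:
I = 1325/2 (I = -1/4*(-2650) = 1325/2 ≈ 662.50)
A = -2890 (A = -1772 - 1118 = -2890)
(-4689 + A)/(1489 + I) = (-4689 - 2890)/(1489 + 1325/2) = -7579/4303/2 = -7579*2/4303 = -1166/331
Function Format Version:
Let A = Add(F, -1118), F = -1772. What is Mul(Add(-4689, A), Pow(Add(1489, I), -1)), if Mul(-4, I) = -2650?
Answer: Rational(-1166, 331) ≈ -3.5227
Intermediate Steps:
I = Rational(1325, 2) (I = Mul(Rational(-1, 4), -2650) = Rational(1325, 2) ≈ 662.50)
A = -2890 (A = Add(-1772, -1118) = -2890)
Mul(Add(-4689, A), Pow(Add(1489, I), -1)) = Mul(Add(-4689, -2890), Pow(Add(1489, Rational(1325, 2)), -1)) = Mul(-7579, Pow(Rational(4303, 2), -1)) = Mul(-7579, Rational(2, 4303)) = Rational(-1166, 331)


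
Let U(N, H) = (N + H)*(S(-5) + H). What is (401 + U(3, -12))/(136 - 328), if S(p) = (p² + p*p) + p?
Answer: -13/24 ≈ -0.54167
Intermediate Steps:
S(p) = p + 2*p² (S(p) = (p² + p²) + p = 2*p² + p = p + 2*p²)
U(N, H) = (45 + H)*(H + N) (U(N, H) = (N + H)*(-5*(1 + 2*(-5)) + H) = (H + N)*(-5*(1 - 10) + H) = (H + N)*(-5*(-9) + H) = (H + N)*(45 + H) = (45 + H)*(H + N))
(401 + U(3, -12))/(136 - 328) = (401 + ((-12)² + 45*(-12) + 45*3 - 12*3))/(136 - 328) = (401 + (144 - 540 + 135 - 36))/(-192) = -(401 - 297)/192 = -1/192*104 = -13/24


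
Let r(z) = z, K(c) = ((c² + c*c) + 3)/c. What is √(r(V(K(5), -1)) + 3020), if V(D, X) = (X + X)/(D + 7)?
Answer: 5*√58465/22 ≈ 54.953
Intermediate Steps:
K(c) = (3 + 2*c²)/c (K(c) = ((c² + c²) + 3)/c = (2*c² + 3)/c = (3 + 2*c²)/c)
V(D, X) = 2*X/(7 + D) (V(D, X) = (2*X)/(7 + D) = 2*X/(7 + D))
√(r(V(K(5), -1)) + 3020) = √(2*(-1)/(7 + (2*5 + 3/5)) + 3020) = √(2*(-1)/(7 + (10 + 3*(⅕))) + 3020) = √(2*(-1)/(7 + (10 + ⅗)) + 3020) = √(2*(-1)/(7 + 53/5) + 3020) = √(2*(-1)/(88/5) + 3020) = √(2*(-1)*(5/88) + 3020) = √(-5/44 + 3020) = √(132875/44) = 5*√58465/22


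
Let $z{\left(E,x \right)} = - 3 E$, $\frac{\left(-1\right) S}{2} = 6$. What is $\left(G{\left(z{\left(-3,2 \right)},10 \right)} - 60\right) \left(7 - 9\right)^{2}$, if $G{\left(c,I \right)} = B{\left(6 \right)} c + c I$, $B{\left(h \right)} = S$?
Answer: $-312$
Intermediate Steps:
$S = -12$ ($S = \left(-2\right) 6 = -12$)
$B{\left(h \right)} = -12$
$G{\left(c,I \right)} = - 12 c + I c$ ($G{\left(c,I \right)} = - 12 c + c I = - 12 c + I c$)
$\left(G{\left(z{\left(-3,2 \right)},10 \right)} - 60\right) \left(7 - 9\right)^{2} = \left(\left(-3\right) \left(-3\right) \left(-12 + 10\right) - 60\right) \left(7 - 9\right)^{2} = \left(9 \left(-2\right) - 60\right) \left(-2\right)^{2} = \left(-18 - 60\right) 4 = \left(-78\right) 4 = -312$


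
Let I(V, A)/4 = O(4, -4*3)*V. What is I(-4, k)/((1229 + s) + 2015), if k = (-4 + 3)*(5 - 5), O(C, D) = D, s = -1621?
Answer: 64/541 ≈ 0.11830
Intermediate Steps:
k = 0 (k = -1*0 = 0)
I(V, A) = -48*V (I(V, A) = 4*((-4*3)*V) = 4*(-12*V) = -48*V)
I(-4, k)/((1229 + s) + 2015) = (-48*(-4))/((1229 - 1621) + 2015) = 192/(-392 + 2015) = 192/1623 = 192*(1/1623) = 64/541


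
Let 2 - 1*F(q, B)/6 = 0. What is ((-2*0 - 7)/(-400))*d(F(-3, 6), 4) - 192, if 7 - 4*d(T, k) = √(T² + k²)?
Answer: -307151/1600 - 7*√10/400 ≈ -192.02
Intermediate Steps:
F(q, B) = 12 (F(q, B) = 12 - 6*0 = 12 + 0 = 12)
d(T, k) = 7/4 - √(T² + k²)/4
((-2*0 - 7)/(-400))*d(F(-3, 6), 4) - 192 = ((-2*0 - 7)/(-400))*(7/4 - √(12² + 4²)/4) - 192 = ((0 - 7)*(-1/400))*(7/4 - √(144 + 16)/4) - 192 = (-7*(-1/400))*(7/4 - √10) - 192 = 7*(7/4 - √10)/400 - 192 = (49/1600 - 7*√10/400) - 192 = -307151/1600 - 7*√10/400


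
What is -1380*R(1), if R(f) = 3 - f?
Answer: -2760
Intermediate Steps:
-1380*R(1) = -1380*(3 - 1*1) = -1380*(3 - 1) = -1380*2 = -2760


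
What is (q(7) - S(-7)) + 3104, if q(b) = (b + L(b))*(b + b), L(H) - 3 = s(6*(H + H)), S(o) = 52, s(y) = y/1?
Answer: 4368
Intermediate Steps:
s(y) = y (s(y) = y*1 = y)
L(H) = 3 + 12*H (L(H) = 3 + 6*(H + H) = 3 + 6*(2*H) = 3 + 12*H)
q(b) = 2*b*(3 + 13*b) (q(b) = (b + (3 + 12*b))*(b + b) = (3 + 13*b)*(2*b) = 2*b*(3 + 13*b))
(q(7) - S(-7)) + 3104 = (2*7*(3 + 13*7) - 1*52) + 3104 = (2*7*(3 + 91) - 52) + 3104 = (2*7*94 - 52) + 3104 = (1316 - 52) + 3104 = 1264 + 3104 = 4368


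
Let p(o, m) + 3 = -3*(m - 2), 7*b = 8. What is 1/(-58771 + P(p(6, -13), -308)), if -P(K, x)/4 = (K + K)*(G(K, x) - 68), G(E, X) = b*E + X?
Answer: 1/51437 ≈ 1.9441e-5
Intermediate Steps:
b = 8/7 (b = (1/7)*8 = 8/7 ≈ 1.1429)
G(E, X) = X + 8*E/7 (G(E, X) = 8*E/7 + X = X + 8*E/7)
p(o, m) = 3 - 3*m (p(o, m) = -3 - 3*(m - 2) = -3 - 3*(-2 + m) = -3 + (6 - 3*m) = 3 - 3*m)
P(K, x) = -8*K*(-68 + x + 8*K/7) (P(K, x) = -4*(K + K)*((x + 8*K/7) - 68) = -4*2*K*(-68 + x + 8*K/7) = -8*K*(-68 + x + 8*K/7))
1/(-58771 + P(p(6, -13), -308)) = 1/(-58771 + 8*(3 - 3*(-13))*(476 - 8*(3 - 3*(-13)) - 7*(-308))/7) = 1/(-58771 + 8*(3 + 39)*(476 - 8*(3 + 39) + 2156)/7) = 1/(-58771 + (8/7)*42*(476 - 8*42 + 2156)) = 1/(-58771 + (8/7)*42*(476 - 336 + 2156)) = 1/(-58771 + (8/7)*42*2296) = 1/(-58771 + 110208) = 1/51437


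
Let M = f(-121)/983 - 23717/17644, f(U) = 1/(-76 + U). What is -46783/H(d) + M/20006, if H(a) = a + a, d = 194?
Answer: -114210842736495635/947219765471144 ≈ -120.57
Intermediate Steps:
H(a) = 2*a
M = -4592838411/3416778244 (M = 1/(-76 - 121*983) - 23717/17644 = (1/983)/(-197) - 23717*1/17644 = -1/197*1/983 - 23717/17644 = -1/193651 - 23717/17644 = -4592838411/3416778244 ≈ -1.3442)
-46783/H(d) + M/20006 = -46783/(2*194) - 4592838411/3416778244/20006 = -46783/388 - 4592838411/3416778244*1/20006 = -46783*1/388 - 656119773/9765152221352 = -46783/388 - 656119773/9765152221352 = -114210842736495635/947219765471144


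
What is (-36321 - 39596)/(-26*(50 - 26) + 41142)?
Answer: -75917/40518 ≈ -1.8737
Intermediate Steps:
(-36321 - 39596)/(-26*(50 - 26) + 41142) = -75917/(-26*24 + 41142) = -75917/(-624 + 41142) = -75917/40518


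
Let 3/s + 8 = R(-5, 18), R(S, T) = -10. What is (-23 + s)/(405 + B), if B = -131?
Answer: -139/1644 ≈ -0.084550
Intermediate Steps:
s = -⅙ (s = 3/(-8 - 10) = 3/(-18) = 3*(-1/18) = -⅙ ≈ -0.16667)
(-23 + s)/(405 + B) = (-23 - ⅙)/(405 - 131) = -139/6/274 = (1/274)*(-139/6) = -139/1644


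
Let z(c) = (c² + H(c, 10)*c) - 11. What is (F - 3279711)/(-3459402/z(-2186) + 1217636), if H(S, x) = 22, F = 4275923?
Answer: 785428982086/960002519191 ≈ 0.81815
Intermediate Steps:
z(c) = -11 + c² + 22*c (z(c) = (c² + 22*c) - 11 = -11 + c² + 22*c)
(F - 3279711)/(-3459402/z(-2186) + 1217636) = (4275923 - 3279711)/(-3459402/(-11 + (-2186)² + 22*(-2186)) + 1217636) = 996212/(-3459402/(-11 + 4778596 - 48092) + 1217636) = 996212/(-3459402/4730493 + 1217636) = 996212/(-3459402*1/4730493 + 1217636) = 996212/(-1153134/1576831 + 1217636) = 996212/(1920005038382/1576831) = 996212*(1576831/1920005038382) = 785428982086/960002519191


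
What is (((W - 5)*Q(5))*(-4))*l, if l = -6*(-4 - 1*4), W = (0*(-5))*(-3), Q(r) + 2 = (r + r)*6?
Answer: 55680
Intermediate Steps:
Q(r) = -2 + 12*r (Q(r) = -2 + (r + r)*6 = -2 + (2*r)*6 = -2 + 12*r)
W = 0 (W = 0*(-3) = 0)
l = 48 (l = -6*(-4 - 4) = -6*(-8) = 48)
(((W - 5)*Q(5))*(-4))*l = (((0 - 5)*(-2 + 12*5))*(-4))*48 = (-5*(-2 + 60)*(-4))*48 = (-5*58*(-4))*48 = -290*(-4)*48 = 1160*48 = 55680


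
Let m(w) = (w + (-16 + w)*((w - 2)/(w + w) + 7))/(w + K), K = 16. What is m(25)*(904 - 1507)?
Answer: -2778021/2050 ≈ -1355.1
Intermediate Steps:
m(w) = (w + (-16 + w)*(7 + (-2 + w)/(2*w)))/(16 + w) (m(w) = (w + (-16 + w)*((w - 2)/(w + w) + 7))/(w + 16) = (w + (-16 + w)*((-2 + w)/((2*w)) + 7))/(16 + w) = (w + (-16 + w)*((-2 + w)*(1/(2*w)) + 7))/(16 + w) = (w + (-16 + w)*((-2 + w)/(2*w) + 7))/(16 + w) = (w + (-16 + w)*(7 + (-2 + w)/(2*w)))/(16 + w))
m(25)*(904 - 1507) = ((1/2)*(32 - 242*25 + 17*25**2)/(25*(16 + 25)))*(904 - 1507) = ((1/2)*(1/25)*(32 - 6050 + 17*625)/41)*(-603) = ((1/2)*(1/25)*(1/41)*(32 - 6050 + 10625))*(-603) = ((1/2)*(1/25)*(1/41)*4607)*(-603) = (4607/2050)*(-603) = -2778021/2050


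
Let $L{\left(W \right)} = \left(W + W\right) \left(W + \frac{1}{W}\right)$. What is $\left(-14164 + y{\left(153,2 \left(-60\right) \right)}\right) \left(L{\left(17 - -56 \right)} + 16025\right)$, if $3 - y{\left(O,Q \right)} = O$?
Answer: $-381969090$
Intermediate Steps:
$y{\left(O,Q \right)} = 3 - O$
$L{\left(W \right)} = 2 W \left(W + \frac{1}{W}\right)$
$\left(-14164 + y{\left(153,2 \left(-60\right) \right)}\right) \left(L{\left(17 - -56 \right)} + 16025\right) = \left(-14164 + \left(3 - 153\right)\right) \left(\left(2 + 2 \left(17 - -56\right)^{2}\right) + 16025\right) = \left(-14164 + \left(3 - 153\right)\right) \left(\left(2 + 2 \left(17 + 56\right)^{2}\right) + 16025\right) = \left(-14164 - 150\right) \left(\left(2 + 2 \cdot 73^{2}\right) + 16025\right) = - 14314 \left(\left(2 + 2 \cdot 5329\right) + 16025\right) = - 14314 \left(\left(2 + 10658\right) + 16025\right) = - 14314 \left(10660 + 16025\right) = \left(-14314\right) 26685 = -381969090$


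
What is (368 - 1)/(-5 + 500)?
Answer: 367/495 ≈ 0.74141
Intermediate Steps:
(368 - 1)/(-5 + 500) = 367/495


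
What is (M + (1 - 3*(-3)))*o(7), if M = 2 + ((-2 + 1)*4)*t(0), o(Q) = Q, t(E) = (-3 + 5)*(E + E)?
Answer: 84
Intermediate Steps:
t(E) = 4*E (t(E) = 2*(2*E) = 4*E)
M = 2 (M = 2 + ((-2 + 1)*4)*(4*0) = 2 - 1*4*0 = 2 - 4*0 = 2 + 0 = 2)
(M + (1 - 3*(-3)))*o(7) = (2 + (1 - 3*(-3)))*7 = (2 + (1 + 9))*7 = (2 + 10)*7 = 12*7 = 84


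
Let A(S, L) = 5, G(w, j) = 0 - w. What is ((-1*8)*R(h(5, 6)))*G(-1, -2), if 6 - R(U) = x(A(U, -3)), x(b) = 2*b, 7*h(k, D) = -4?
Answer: 32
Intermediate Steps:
h(k, D) = -4/7 (h(k, D) = (⅐)*(-4) = -4/7)
G(w, j) = -w
R(U) = -4 (R(U) = 6 - 2*5 = 6 - 1*10 = 6 - 10 = -4)
((-1*8)*R(h(5, 6)))*G(-1, -2) = (-1*8*(-4))*(-1*(-1)) = -8*(-4)*1 = 32*1 = 32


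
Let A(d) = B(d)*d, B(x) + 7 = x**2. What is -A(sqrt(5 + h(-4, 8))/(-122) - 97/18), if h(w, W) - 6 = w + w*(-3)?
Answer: 1288949483/10850436 + 16099163*sqrt(19)/24513948 ≈ 121.66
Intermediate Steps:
h(w, W) = 6 - 2*w (h(w, W) = 6 + (w + w*(-3)) = 6 + (w - 3*w) = 6 - 2*w)
B(x) = -7 + x**2
A(d) = d*(-7 + d**2) (A(d) = (-7 + d**2)*d = d*(-7 + d**2))
-A(sqrt(5 + h(-4, 8))/(-122) - 97/18) = -(sqrt(5 + (6 - 2*(-4)))/(-122) - 97/18)*(-7 + (sqrt(5 + (6 - 2*(-4)))/(-122) - 97/18)**2) = -(sqrt(5 + (6 + 8))*(-1/122) - 97*1/18)*(-7 + (sqrt(5 + (6 + 8))*(-1/122) - 97*1/18)**2) = -(sqrt(5 + 14)*(-1/122) - 97/18)*(-7 + (sqrt(5 + 14)*(-1/122) - 97/18)**2) = -(sqrt(19)*(-1/122) - 97/18)*(-7 + (sqrt(19)*(-1/122) - 97/18)**2) = -(-sqrt(19)/122 - 97/18)*(-7 + (-sqrt(19)/122 - 97/18)**2) = -(-97/18 - sqrt(19)/122)*(-7 + (-97/18 - sqrt(19)/122)**2) = -(-7 + (-97/18 - sqrt(19)/122)**2)*(-97/18 - sqrt(19)/122)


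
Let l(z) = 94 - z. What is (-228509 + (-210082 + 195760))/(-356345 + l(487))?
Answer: 242831/356738 ≈ 0.68070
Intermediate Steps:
(-228509 + (-210082 + 195760))/(-356345 + l(487)) = (-228509 + (-210082 + 195760))/(-356345 + (94 - 1*487)) = (-228509 - 14322)/(-356345 + (94 - 487)) = -242831/(-356345 - 393) = -242831/(-356738) = -242831*(-1/356738) = 242831/356738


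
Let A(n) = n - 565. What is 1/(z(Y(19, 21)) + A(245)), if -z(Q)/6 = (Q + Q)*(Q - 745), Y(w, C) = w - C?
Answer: -1/18248 ≈ -5.4801e-5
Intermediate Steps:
A(n) = -565 + n
z(Q) = -12*Q*(-745 + Q) (z(Q) = -6*(Q + Q)*(Q - 745) = -6*2*Q*(-745 + Q) = -12*Q*(-745 + Q))
1/(z(Y(19, 21)) + A(245)) = 1/(12*(19 - 1*21)*(745 - (19 - 1*21)) + (-565 + 245)) = 1/(12*(19 - 21)*(745 - (19 - 21)) - 320) = 1/(12*(-2)*(745 - 1*(-2)) - 320) = 1/(12*(-2)*(745 + 2) - 320) = 1/(12*(-2)*747 - 320) = 1/(-17928 - 320) = 1/(-18248) = -1/18248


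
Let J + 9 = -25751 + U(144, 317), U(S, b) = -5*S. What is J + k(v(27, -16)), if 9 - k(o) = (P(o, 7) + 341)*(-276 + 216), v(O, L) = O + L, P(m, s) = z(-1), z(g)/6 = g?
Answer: -6371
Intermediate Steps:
z(g) = 6*g
P(m, s) = -6 (P(m, s) = 6*(-1) = -6)
v(O, L) = L + O
J = -26480 (J = -9 + (-25751 - 5*144) = -9 + (-25751 - 720) = -9 - 26471 = -26480)
k(o) = 20109 (k(o) = 9 - (-6 + 341)*(-276 + 216) = 9 - 335*(-60) = 9 - 1*(-20100) = 9 + 20100 = 20109)
J + k(v(27, -16)) = -26480 + 20109 = -6371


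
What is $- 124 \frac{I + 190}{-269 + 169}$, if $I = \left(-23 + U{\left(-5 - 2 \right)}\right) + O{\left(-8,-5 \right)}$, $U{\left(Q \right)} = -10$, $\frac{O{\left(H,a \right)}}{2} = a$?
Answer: $\frac{4557}{25} \approx 182.28$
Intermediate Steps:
$O{\left(H,a \right)} = 2 a$
$I = -43$ ($I = \left(-23 - 10\right) + 2 \left(-5\right) = -33 - 10 = -43$)
$- 124 \frac{I + 190}{-269 + 169} = - 124 \frac{-43 + 190}{-269 + 169} = - 124 \frac{147}{-100} = - 124 \cdot 147 \left(- \frac{1}{100}\right) = \left(-124\right) \left(- \frac{147}{100}\right) = \frac{4557}{25}$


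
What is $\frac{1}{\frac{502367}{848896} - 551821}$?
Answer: $- \frac{848896}{468438137249} \approx -1.8122 \cdot 10^{-6}$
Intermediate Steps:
$\frac{1}{\frac{502367}{848896} - 551821} = \frac{1}{- \frac{468438137249}{848896}} = - \frac{848896}{468438137249}$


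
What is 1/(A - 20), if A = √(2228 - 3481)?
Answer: -20/1653 - I*√1253/1653 ≈ -0.012099 - 0.021414*I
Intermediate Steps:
A = I*√1253 (A = √(-1253) = I*√1253 ≈ 35.398*I)
1/(A - 20) = 1/(I*√1253 - 20) = 1/(-20 + I*√1253)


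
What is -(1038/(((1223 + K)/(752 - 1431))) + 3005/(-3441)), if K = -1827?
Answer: -1211704331/1039182 ≈ -1166.0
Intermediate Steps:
-(1038/(((1223 + K)/(752 - 1431))) + 3005/(-3441)) = -(1038/(((1223 - 1827)/(752 - 1431))) + 3005/(-3441)) = -(1038/((-604/(-679))) + 3005*(-1/3441)) = -(1038/((-604*(-1/679))) - 3005/3441) = -(1038/(604/679) - 3005/3441) = -(1038*(679/604) - 3005/3441) = -(352401/302 - 3005/3441) = -1*1211704331/1039182 = -1211704331/1039182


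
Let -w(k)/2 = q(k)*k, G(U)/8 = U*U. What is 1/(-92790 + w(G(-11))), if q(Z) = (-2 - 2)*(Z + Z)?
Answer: 1/14899594 ≈ 6.7116e-8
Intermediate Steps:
G(U) = 8*U² (G(U) = 8*(U*U) = 8*U²)
q(Z) = -8*Z
w(k) = 16*k² (w(k) = -2*(-8*k)*k = -(-16)*k² = 16*k²)
1/(-92790 + w(G(-11))) = 1/(-92790 + 16*(8*(-11)²)²) = 1/(-92790 + 16*(8*121)²) = 1/(-92790 + 16*968²) = 1/(-92790 + 16*937024) = 1/(-92790 + 14992384) = 1/14899594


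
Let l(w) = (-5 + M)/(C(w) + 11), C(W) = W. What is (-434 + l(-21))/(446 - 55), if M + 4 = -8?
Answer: -4323/3910 ≈ -1.1056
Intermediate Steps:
M = -12 (M = -4 - 8 = -12)
l(w) = -17/(11 + w) (l(w) = (-5 - 12)/(w + 11) = -17/(11 + w))
(-434 + l(-21))/(446 - 55) = (-434 - 17/(11 - 21))/(446 - 55) = (-434 - 17/(-10))/391 = (-434 - 17*(-⅒))*(1/391) = (-434 + 17/10)*(1/391) = -4323/10*1/391 = -4323/3910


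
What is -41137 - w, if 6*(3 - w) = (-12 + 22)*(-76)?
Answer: -123800/3 ≈ -41267.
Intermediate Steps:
w = 389/3 (w = 3 - (-12 + 22)*(-76)/6 = 3 - 5*(-76)/3 = 3 - 1/6*(-760) = 3 + 380/3 = 389/3 ≈ 129.67)
-41137 - w = -41137 - 1*389/3 = -41137 - 389/3 = -123800/3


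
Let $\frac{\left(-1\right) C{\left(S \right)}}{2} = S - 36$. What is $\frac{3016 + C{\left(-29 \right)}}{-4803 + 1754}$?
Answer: $- \frac{3146}{3049} \approx -1.0318$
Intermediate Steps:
$C{\left(S \right)} = 72 - 2 S$ ($C{\left(S \right)} = - 2 \left(S - 36\right) = - 2 \left(-36 + S\right) = 72 - 2 S$)
$\frac{3016 + C{\left(-29 \right)}}{-4803 + 1754} = \frac{3016 + \left(72 - -58\right)}{-4803 + 1754} = \frac{3016 + \left(72 + 58\right)}{-3049} = \left(3016 + 130\right) \left(- \frac{1}{3049}\right) = 3146 \left(- \frac{1}{3049}\right) = - \frac{3146}{3049}$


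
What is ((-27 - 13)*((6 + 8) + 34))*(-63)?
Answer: 120960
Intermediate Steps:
((-27 - 13)*((6 + 8) + 34))*(-63) = -40*(14 + 34)*(-63) = -40*48*(-63) = -1920*(-63) = 120960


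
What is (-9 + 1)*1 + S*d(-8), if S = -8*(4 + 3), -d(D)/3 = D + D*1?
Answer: -2696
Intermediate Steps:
d(D) = -6*D (d(D) = -3*(D + D*1) = -3*(D + D) = -6*D)
S = -56 (S = -8*7 = -56)
(-9 + 1)*1 + S*d(-8) = (-9 + 1)*1 - (-336)*(-8) = -8*1 - 56*48 = -8 - 2688 = -2696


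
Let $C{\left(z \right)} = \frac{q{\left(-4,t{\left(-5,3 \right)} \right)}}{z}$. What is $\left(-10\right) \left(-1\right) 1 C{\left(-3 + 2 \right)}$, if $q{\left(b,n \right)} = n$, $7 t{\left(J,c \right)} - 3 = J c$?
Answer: $\frac{120}{7} \approx 17.143$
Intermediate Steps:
$t{\left(J,c \right)} = \frac{3}{7} + \frac{J c}{7}$
$C{\left(z \right)} = - \frac{12}{7 z}$ ($C{\left(z \right)} = \frac{\frac{3}{7} + \frac{1}{7} \left(-5\right) 3}{z} = \frac{\frac{3}{7} - \frac{15}{7}}{z} = - \frac{12}{7 z}$)
$\left(-10\right) \left(-1\right) 1 C{\left(-3 + 2 \right)} = \left(-10\right) \left(-1\right) 1 \left(- \frac{12}{7 \left(-3 + 2\right)}\right) = 10 \cdot 1 \left(- \frac{12}{7 \left(-1\right)}\right) = 10 \left(\left(- \frac{12}{7}\right) \left(-1\right)\right) = 10 \cdot \frac{12}{7} = \frac{120}{7}$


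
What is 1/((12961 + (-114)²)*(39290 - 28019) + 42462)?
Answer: 1/292603809 ≈ 3.4176e-9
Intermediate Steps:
1/((12961 + (-114)²)*(39290 - 28019) + 42462) = 1/((12961 + 12996)*11271 + 42462) = 1/(25957*11271 + 42462) = 1/(292561347 + 42462) = 1/292603809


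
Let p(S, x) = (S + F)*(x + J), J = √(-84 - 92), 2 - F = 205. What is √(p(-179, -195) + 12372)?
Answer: √(86862 - 1528*I*√11) ≈ 294.85 - 8.5939*I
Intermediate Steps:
F = -203 (F = 2 - 1*205 = 2 - 205 = -203)
J = 4*I*√11 (J = √(-176) = 4*I*√11 ≈ 13.266*I)
p(S, x) = (-203 + S)*(x + 4*I*√11) (p(S, x) = (S - 203)*(x + 4*I*√11) = (-203 + S)*(x + 4*I*√11))
√(p(-179, -195) + 12372) = √((-203*(-195) - 179*(-195) - 812*I*√11 + 4*I*(-179)*√11) + 12372) = √((39585 + 34905 - 812*I*√11 - 716*I*√11) + 12372) = √((74490 - 1528*I*√11) + 12372) = √(86862 - 1528*I*√11)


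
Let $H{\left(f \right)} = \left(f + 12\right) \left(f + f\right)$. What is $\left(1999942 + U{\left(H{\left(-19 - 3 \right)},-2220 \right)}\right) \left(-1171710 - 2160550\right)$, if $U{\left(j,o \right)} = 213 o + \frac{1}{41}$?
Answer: $- \frac{208634008210380}{41} \approx -5.0886 \cdot 10^{12}$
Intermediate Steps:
$H{\left(f \right)} = 2 f \left(12 + f\right)$ ($H{\left(f \right)} = \left(12 + f\right) 2 f = 2 f \left(12 + f\right)$)
$U{\left(j,o \right)} = \frac{1}{41} + 213 o$ ($U{\left(j,o \right)} = 213 o + \frac{1}{41} = \frac{1}{41} + 213 o$)
$\left(1999942 + U{\left(H{\left(-19 - 3 \right)},-2220 \right)}\right) \left(-1171710 - 2160550\right) = \left(1999942 + \left(\frac{1}{41} + 213 \left(-2220\right)\right)\right) \left(-1171710 - 2160550\right) = \left(1999942 + \left(\frac{1}{41} - 472860\right)\right) \left(-3332260\right) = \left(1999942 - \frac{19387259}{41}\right) \left(-3332260\right) = \frac{62610363}{41} \left(-3332260\right) = - \frac{208634008210380}{41}$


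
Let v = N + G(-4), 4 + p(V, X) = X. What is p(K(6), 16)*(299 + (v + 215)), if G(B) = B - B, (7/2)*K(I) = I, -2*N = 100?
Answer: 5568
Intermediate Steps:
N = -50 (N = -½*100 = -50)
K(I) = 2*I/7
G(B) = 0
p(V, X) = -4 + X
v = -50 (v = -50 + 0 = -50)
p(K(6), 16)*(299 + (v + 215)) = (-4 + 16)*(299 + (-50 + 215)) = 12*(299 + 165) = 12*464 = 5568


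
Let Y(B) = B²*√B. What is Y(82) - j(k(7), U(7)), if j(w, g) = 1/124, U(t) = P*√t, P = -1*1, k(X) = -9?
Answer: -1/124 + 6724*√82 ≈ 60888.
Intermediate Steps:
P = -1
U(t) = -√t
j(w, g) = 1/124
Y(B) = B^(5/2)
Y(82) - j(k(7), U(7)) = 82^(5/2) - 1*1/124 = 6724*√82 - 1/124 = -1/124 + 6724*√82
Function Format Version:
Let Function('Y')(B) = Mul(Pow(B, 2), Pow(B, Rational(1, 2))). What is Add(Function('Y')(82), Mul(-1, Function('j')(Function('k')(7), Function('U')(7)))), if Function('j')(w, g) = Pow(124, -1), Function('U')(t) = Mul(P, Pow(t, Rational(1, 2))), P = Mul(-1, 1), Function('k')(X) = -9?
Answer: Add(Rational(-1, 124), Mul(6724, Pow(82, Rational(1, 2)))) ≈ 60888.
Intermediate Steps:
P = -1
Function('U')(t) = Mul(-1, Pow(t, Rational(1, 2)))
Function('j')(w, g) = Rational(1, 124)
Function('Y')(B) = Pow(B, Rational(5, 2))
Add(Function('Y')(82), Mul(-1, Function('j')(Function('k')(7), Function('U')(7)))) = Add(Pow(82, Rational(5, 2)), Mul(-1, Rational(1, 124))) = Add(Mul(6724, Pow(82, Rational(1, 2))), Rational(-1, 124)) = Add(Rational(-1, 124), Mul(6724, Pow(82, Rational(1, 2))))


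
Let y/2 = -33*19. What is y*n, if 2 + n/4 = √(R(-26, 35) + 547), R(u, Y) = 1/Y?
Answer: 10032 - 5016*√670110/35 ≈ -1.0729e+5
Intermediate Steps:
y = -1254 (y = 2*(-33*19) = 2*(-627) = -1254)
n = -8 + 4*√670110/35 (n = -8 + 4*√(1/35 + 547) = -8 + 4*√(19146/35) = -8 + 4*(√670110/35) = -8 + 4*√670110/35 ≈ 85.555)
y*n = -1254*(-8 + 4*√670110/35) = 10032 - 5016*√670110/35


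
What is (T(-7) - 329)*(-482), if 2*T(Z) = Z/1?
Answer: 160265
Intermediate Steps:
T(Z) = Z/2 (T(Z) = (Z/1)/2 = (Z*1)/2 = Z/2)
(T(-7) - 329)*(-482) = ((½)*(-7) - 329)*(-482) = (-7/2 - 329)*(-482) = -665/2*(-482) = 160265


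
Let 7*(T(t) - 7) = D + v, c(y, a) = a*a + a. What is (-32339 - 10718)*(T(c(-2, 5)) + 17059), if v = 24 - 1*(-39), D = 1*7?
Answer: -735241332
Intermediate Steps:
c(y, a) = a + a**2 (c(y, a) = a**2 + a = a + a**2)
D = 7
v = 63 (v = 24 + 39 = 63)
T(t) = 17 (T(t) = 7 + (7 + 63)/7 = 7 + (1/7)*70 = 7 + 10 = 17)
(-32339 - 10718)*(T(c(-2, 5)) + 17059) = (-32339 - 10718)*(17 + 17059) = -43057*17076 = -735241332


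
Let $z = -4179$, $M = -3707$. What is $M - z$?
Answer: $472$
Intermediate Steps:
$M - z = -3707 - -4179 = -3707 + 4179 = 472$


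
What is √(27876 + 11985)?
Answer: 3*√4429 ≈ 199.65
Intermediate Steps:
√(27876 + 11985) = √39861 = 3*√4429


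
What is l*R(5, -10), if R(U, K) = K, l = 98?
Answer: -980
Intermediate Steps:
l*R(5, -10) = 98*(-10) = -980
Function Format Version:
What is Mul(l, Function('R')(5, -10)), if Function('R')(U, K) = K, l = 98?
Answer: -980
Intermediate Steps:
Mul(l, Function('R')(5, -10)) = Mul(98, -10) = -980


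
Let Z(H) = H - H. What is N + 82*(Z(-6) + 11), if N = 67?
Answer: 969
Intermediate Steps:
Z(H) = 0
N + 82*(Z(-6) + 11) = 67 + 82*(0 + 11) = 67 + 82*11 = 67 + 902 = 969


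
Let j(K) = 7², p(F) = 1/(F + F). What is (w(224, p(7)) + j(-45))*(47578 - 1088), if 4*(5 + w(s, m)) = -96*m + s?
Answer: 31985120/7 ≈ 4.5693e+6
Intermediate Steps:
p(F) = 1/(2*F)
w(s, m) = -5 - 24*m + s/4 (w(s, m) = -5 + (-96*m + s)/4 = -5 + (s - 96*m)/4 = -5 + (-24*m + s/4) = -5 - 24*m + s/4)
j(K) = 49
(w(224, p(7)) + j(-45))*(47578 - 1088) = ((-5 - 12/7 + (¼)*224) + 49)*(47578 - 1088) = ((-5 - 12/7 + 56) + 49)*46490 = (345/7 + 49)*46490 = (688/7)*46490 = 31985120/7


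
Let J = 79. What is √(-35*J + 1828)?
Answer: I*√937 ≈ 30.61*I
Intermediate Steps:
√(-35*J + 1828) = √(-35*79 + 1828) = √(-2765 + 1828) = √(-937) = I*√937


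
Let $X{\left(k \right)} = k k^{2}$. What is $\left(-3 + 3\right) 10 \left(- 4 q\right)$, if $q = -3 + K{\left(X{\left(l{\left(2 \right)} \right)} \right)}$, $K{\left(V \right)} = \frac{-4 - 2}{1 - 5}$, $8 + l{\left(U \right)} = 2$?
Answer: $0$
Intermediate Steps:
$l{\left(U \right)} = -6$ ($l{\left(U \right)} = -8 + 2 = -6$)
$X{\left(k \right)} = k^{3}$
$K{\left(V \right)} = \frac{3}{2}$ ($K{\left(V \right)} = - \frac{6}{-4} = \left(-6\right) \left(- \frac{1}{4}\right) = \frac{3}{2}$)
$q = - \frac{3}{2}$ ($q = -3 + \frac{3}{2} = - \frac{3}{2} \approx -1.5$)
$\left(-3 + 3\right) 10 \left(- 4 q\right) = \left(-3 + 3\right) 10 \left(\left(-4\right) \left(- \frac{3}{2}\right)\right) = 0 \cdot 10 \cdot 6 = 0 \cdot 6 = 0$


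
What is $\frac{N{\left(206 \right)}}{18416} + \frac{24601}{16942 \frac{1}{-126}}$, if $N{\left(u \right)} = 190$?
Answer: $- \frac{14270333759}{78000968} \approx -182.95$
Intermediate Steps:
$\frac{N{\left(206 \right)}}{18416} + \frac{24601}{16942 \frac{1}{-126}} = \frac{190}{18416} + \frac{24601}{16942 \frac{1}{-126}} = 190 \cdot \frac{1}{18416} + \frac{24601}{16942 \left(- \frac{1}{126}\right)} = \frac{95}{9208} + \frac{24601}{- \frac{8471}{63}} = \frac{95}{9208} + 24601 \left(- \frac{63}{8471}\right) = \frac{95}{9208} - \frac{1549863}{8471} = - \frac{14270333759}{78000968}$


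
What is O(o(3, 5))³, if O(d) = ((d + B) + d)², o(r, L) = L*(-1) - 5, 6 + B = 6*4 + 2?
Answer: 0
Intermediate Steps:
B = 20 (B = -6 + (6*4 + 2) = -6 + (24 + 2) = -6 + 26 = 20)
o(r, L) = -5 - L (o(r, L) = -L - 5 = -5 - L)
O(d) = (20 + 2*d)² (O(d) = ((d + 20) + d)² = ((20 + d) + d)² = (20 + 2*d)²)
O(o(3, 5))³ = (4*(10 + (-5 - 1*5))²)³ = (4*(10 + (-5 - 5))²)³ = (4*(10 - 10)²)³ = (4*0²)³ = (4*0)³ = 0³ = 0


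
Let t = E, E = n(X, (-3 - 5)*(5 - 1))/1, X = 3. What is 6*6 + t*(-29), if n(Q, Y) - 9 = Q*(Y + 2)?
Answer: 2385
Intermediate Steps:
n(Q, Y) = 9 + Q*(2 + Y) (n(Q, Y) = 9 + Q*(Y + 2) = 9 + Q*(2 + Y))
E = -81 (E = (9 + 2*3 + 3*((-3 - 5)*(5 - 1)))/1 = (9 + 6 + 3*(-8*4))*1 = (9 + 6 + 3*(-32))*1 = (9 + 6 - 96)*1 = -81*1 = -81)
t = -81
6*6 + t*(-29) = 6*6 - 81*(-29) = 36 + 2349 = 2385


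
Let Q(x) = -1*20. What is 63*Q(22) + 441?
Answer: -819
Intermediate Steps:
Q(x) = -20
63*Q(22) + 441 = 63*(-20) + 441 = -1260 + 441 = -819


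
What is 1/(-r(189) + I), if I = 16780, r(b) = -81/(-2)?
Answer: 2/33479 ≈ 5.9739e-5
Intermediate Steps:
r(b) = 81/2 (r(b) = -81*(-½) = 81/2)
1/(-r(189) + I) = 1/(-1*81/2 + 16780) = 1/(-81/2 + 16780) = 1/(33479/2) = 2/33479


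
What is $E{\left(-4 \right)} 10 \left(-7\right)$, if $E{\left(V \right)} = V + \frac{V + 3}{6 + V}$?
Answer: $315$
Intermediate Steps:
$E{\left(V \right)} = V + \frac{3 + V}{6 + V}$
$E{\left(-4 \right)} 10 \left(-7\right) = \frac{3 + \left(-4\right)^{2} + 7 \left(-4\right)}{6 - 4} \cdot 10 \left(-7\right) = \frac{3 + 16 - 28}{2} \cdot 10 \left(-7\right) = \frac{1}{2} \left(-9\right) 10 \left(-7\right) = \left(- \frac{9}{2}\right) 10 \left(-7\right) = \left(-45\right) \left(-7\right) = 315$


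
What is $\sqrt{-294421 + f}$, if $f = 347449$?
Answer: $6 \sqrt{1473} \approx 230.28$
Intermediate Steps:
$\sqrt{-294421 + f} = \sqrt{-294421 + 347449} = \sqrt{53028} = 6 \sqrt{1473}$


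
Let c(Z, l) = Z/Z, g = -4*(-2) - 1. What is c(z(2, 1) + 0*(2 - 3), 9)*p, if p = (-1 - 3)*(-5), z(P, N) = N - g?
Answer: 20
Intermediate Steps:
g = 7 (g = 8 - 1 = 7)
z(P, N) = -7 + N (z(P, N) = N - 1*7 = N - 7 = -7 + N)
p = 20 (p = -4*(-5) = 20)
c(Z, l) = 1
c(z(2, 1) + 0*(2 - 3), 9)*p = 1*20 = 20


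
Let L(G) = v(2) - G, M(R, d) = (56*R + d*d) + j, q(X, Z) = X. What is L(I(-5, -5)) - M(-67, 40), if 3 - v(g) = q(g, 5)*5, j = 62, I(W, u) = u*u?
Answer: 2058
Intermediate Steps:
I(W, u) = u²
M(R, d) = 62 + d² + 56*R (M(R, d) = (56*R + d*d) + 62 = (56*R + d²) + 62 = (d² + 56*R) + 62 = 62 + d² + 56*R)
v(g) = 3 - 5*g (v(g) = 3 - g*5 = 3 - 5*g)
L(G) = -7 - G (L(G) = (3 - 5*2) - G = (3 - 10) - G = -7 - G)
L(I(-5, -5)) - M(-67, 40) = (-7 - 1*(-5)²) - (62 + 40² + 56*(-67)) = (-7 - 1*25) - (62 + 1600 - 3752) = (-7 - 25) - 1*(-2090) = -32 + 2090 = 2058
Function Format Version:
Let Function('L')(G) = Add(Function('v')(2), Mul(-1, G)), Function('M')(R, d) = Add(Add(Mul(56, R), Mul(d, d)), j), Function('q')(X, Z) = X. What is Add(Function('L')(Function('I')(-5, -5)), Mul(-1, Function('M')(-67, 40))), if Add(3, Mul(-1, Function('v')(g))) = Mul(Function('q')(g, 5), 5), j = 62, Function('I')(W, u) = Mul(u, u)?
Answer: 2058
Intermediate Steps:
Function('I')(W, u) = Pow(u, 2)
Function('M')(R, d) = Add(62, Pow(d, 2), Mul(56, R)) (Function('M')(R, d) = Add(Add(Mul(56, R), Mul(d, d)), 62) = Add(Add(Mul(56, R), Pow(d, 2)), 62) = Add(Add(Pow(d, 2), Mul(56, R)), 62) = Add(62, Pow(d, 2), Mul(56, R)))
Function('v')(g) = Add(3, Mul(-5, g)) (Function('v')(g) = Add(3, Mul(-1, Mul(g, 5))) = Add(3, Mul(-1, Mul(5, g))) = Add(3, Mul(-5, g)))
Function('L')(G) = Add(-7, Mul(-1, G)) (Function('L')(G) = Add(Add(3, Mul(-5, 2)), Mul(-1, G)) = Add(Add(3, -10), Mul(-1, G)) = Add(-7, Mul(-1, G)))
Add(Function('L')(Function('I')(-5, -5)), Mul(-1, Function('M')(-67, 40))) = Add(Add(-7, Mul(-1, Pow(-5, 2))), Mul(-1, Add(62, Pow(40, 2), Mul(56, -67)))) = Add(Add(-7, Mul(-1, 25)), Mul(-1, Add(62, 1600, -3752))) = Add(Add(-7, -25), Mul(-1, -2090)) = Add(-32, 2090) = 2058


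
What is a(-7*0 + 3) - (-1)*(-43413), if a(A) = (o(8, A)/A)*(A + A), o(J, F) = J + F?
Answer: -43391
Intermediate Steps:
o(J, F) = F + J
a(A) = 16 + 2*A (a(A) = ((A + 8)/A)*(A + A) = ((8 + A)/A)*(2*A) = 16 + 2*A)
a(-7*0 + 3) - (-1)*(-43413) = (16 + 2*(-7*0 + 3)) - (-1)*(-43413) = (16 + 2*(0 + 3)) - 1*43413 = (16 + 2*3) - 43413 = (16 + 6) - 43413 = 22 - 43413 = -43391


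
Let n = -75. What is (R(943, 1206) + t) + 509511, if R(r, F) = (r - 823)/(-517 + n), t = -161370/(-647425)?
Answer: 4882078801791/9581890 ≈ 5.0951e+5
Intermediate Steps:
t = 32274/129485 (t = -161370*(-1/647425) = 32274/129485 ≈ 0.24925)
R(r, F) = 823/592 - r/592 (R(r, F) = (r - 823)/(-517 - 75) = (-823 + r)/(-592) = (-823 + r)*(-1/592) = 823/592 - r/592)
(R(943, 1206) + t) + 509511 = ((823/592 - 1/592*943) + 32274/129485) + 509511 = ((823/592 - 943/592) + 32274/129485) + 509511 = (-15/74 + 32274/129485) + 509511 = 446001/9581890 + 509511 = 4882078801791/9581890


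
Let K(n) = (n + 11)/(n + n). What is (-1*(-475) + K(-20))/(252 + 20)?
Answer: 19009/10880 ≈ 1.7472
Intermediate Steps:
K(n) = (11 + n)/(2*n) (K(n) = (11 + n)/((2*n)) = (11 + n)*(1/(2*n)) = (11 + n)/(2*n))
(-1*(-475) + K(-20))/(252 + 20) = (-1*(-475) + (½)*(11 - 20)/(-20))/(252 + 20) = (475 + (½)*(-1/20)*(-9))/272 = (475 + 9/40)*(1/272) = (19009/40)*(1/272) = 19009/10880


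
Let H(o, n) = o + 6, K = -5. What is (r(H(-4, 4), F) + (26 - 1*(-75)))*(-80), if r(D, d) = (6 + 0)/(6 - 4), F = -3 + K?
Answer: -8320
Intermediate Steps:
H(o, n) = 6 + o
F = -8 (F = -3 - 5 = -8)
r(D, d) = 3 (r(D, d) = 6/2 = 6*(½) = 3)
(r(H(-4, 4), F) + (26 - 1*(-75)))*(-80) = (3 + (26 - 1*(-75)))*(-80) = (3 + (26 + 75))*(-80) = (3 + 101)*(-80) = 104*(-80) = -8320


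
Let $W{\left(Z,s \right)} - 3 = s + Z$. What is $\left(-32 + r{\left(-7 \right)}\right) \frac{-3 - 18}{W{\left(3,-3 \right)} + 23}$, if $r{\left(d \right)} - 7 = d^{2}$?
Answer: $- \frac{252}{13} \approx -19.385$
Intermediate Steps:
$W{\left(Z,s \right)} = 3 + Z + s$ ($W{\left(Z,s \right)} = 3 + \left(s + Z\right) = 3 + \left(Z + s\right) = 3 + Z + s$)
$r{\left(d \right)} = 7 + d^{2}$
$\left(-32 + r{\left(-7 \right)}\right) \frac{-3 - 18}{W{\left(3,-3 \right)} + 23} = \left(-32 + \left(7 + \left(-7\right)^{2}\right)\right) \frac{-3 - 18}{\left(3 + 3 - 3\right) + 23} = \left(-32 + \left(7 + 49\right)\right) \left(- \frac{21}{3 + 23}\right) = \left(-32 + 56\right) \left(- \frac{21}{26}\right) = 24 \left(\left(-21\right) \frac{1}{26}\right) = 24 \left(- \frac{21}{26}\right) = - \frac{252}{13}$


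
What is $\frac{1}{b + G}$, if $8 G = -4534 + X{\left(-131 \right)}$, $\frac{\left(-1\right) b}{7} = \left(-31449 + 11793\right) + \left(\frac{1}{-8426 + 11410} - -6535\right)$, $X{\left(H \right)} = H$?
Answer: $\frac{746}{68082849} \approx 1.0957 \cdot 10^{-5}$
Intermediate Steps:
$b = \frac{274071441}{2984}$ ($b = - 7 \left(\left(-31449 + 11793\right) + \left(\frac{1}{-8426 + 11410} - -6535\right)\right) = - 7 \left(-19656 + \left(\frac{1}{2984} + 6535\right)\right) = - 7 \left(-19656 + \frac{19500441}{2984}\right) = \left(-7\right) \left(- \frac{39153063}{2984}\right) = \frac{274071441}{2984} \approx 91847.0$)
$G = - \frac{4665}{8}$ ($G = \frac{-4534 - 131}{8} = \frac{1}{8} \left(-4665\right) = - \frac{4665}{8} \approx -583.13$)
$\frac{1}{b + G} = \frac{1}{\frac{274071441}{2984} - \frac{4665}{8}} = \frac{1}{\frac{68082849}{746}} = \frac{746}{68082849}$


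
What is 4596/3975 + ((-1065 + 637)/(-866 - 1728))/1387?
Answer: 2756258098/2383594175 ≈ 1.1563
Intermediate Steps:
4596/3975 + ((-1065 + 637)/(-866 - 1728))/1387 = 4596*(1/3975) - 428/(-2594)*(1/1387) = 1532/1325 - 428*(-1/2594)*(1/1387) = 1532/1325 + (214/1297)*(1/1387) = 1532/1325 + 214/1798939 = 2756258098/2383594175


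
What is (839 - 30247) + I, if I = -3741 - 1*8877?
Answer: -42026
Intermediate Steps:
I = -12618 (I = -3741 - 8877 = -12618)
(839 - 30247) + I = (839 - 30247) - 12618 = -29408 - 12618 = -42026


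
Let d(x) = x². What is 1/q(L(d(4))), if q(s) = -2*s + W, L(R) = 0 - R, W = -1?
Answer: 1/31 ≈ 0.032258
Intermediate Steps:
L(R) = -R
q(s) = -1 - 2*s (q(s) = -2*s - 1 = -1 - 2*s)
1/q(L(d(4))) = 1/(-1 - (-2)*4²) = 1/(-1 - (-2)*16) = 1/(-1 - 2*(-16)) = 1/(-1 + 32) = 1/31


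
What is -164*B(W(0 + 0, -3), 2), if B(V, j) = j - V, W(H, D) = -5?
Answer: -1148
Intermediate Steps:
-164*B(W(0 + 0, -3), 2) = -164*(2 - 1*(-5)) = -164*(2 + 5) = -164*7 = -1148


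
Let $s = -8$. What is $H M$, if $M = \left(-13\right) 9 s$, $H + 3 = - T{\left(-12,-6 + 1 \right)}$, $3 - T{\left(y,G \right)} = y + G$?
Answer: $-21528$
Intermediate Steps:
$T{\left(y,G \right)} = 3 - G - y$ ($T{\left(y,G \right)} = 3 - \left(y + G\right) = 3 - \left(G + y\right) = 3 - G - y$)
$H = -23$ ($H = -3 - \left(3 - \left(-6 + 1\right) - -12\right) = -3 - \left(3 - -5 + 12\right) = -3 - \left(3 + 5 + 12\right) = -3 - 20 = -23$)
$M = 936$ ($M = \left(-13\right) 9 \left(-8\right) = \left(-117\right) \left(-8\right) = 936$)
$H M = \left(-23\right) 936 = -21528$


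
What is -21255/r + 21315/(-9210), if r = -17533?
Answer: -11863823/10765262 ≈ -1.1020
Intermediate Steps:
-21255/r + 21315/(-9210) = -21255/(-17533) + 21315/(-9210) = -21255*(-1/17533) + 21315*(-1/9210) = 21255/17533 - 1421/614 = -11863823/10765262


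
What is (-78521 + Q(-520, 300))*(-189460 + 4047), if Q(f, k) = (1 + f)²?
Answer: -35384216920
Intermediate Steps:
(-78521 + Q(-520, 300))*(-189460 + 4047) = (-78521 + (1 - 520)²)*(-189460 + 4047) = (-78521 + (-519)²)*(-185413) = (-78521 + 269361)*(-185413) = 190840*(-185413) = -35384216920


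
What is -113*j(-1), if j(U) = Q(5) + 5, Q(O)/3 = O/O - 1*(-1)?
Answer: -1243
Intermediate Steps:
Q(O) = 6 (Q(O) = 3*(O/O - 1*(-1)) = 3*(1 + 1) = 3*2 = 6)
j(U) = 11 (j(U) = 6 + 5 = 11)
-113*j(-1) = -113*11 = -1243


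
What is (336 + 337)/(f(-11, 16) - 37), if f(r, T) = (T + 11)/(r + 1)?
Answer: -6730/397 ≈ -16.952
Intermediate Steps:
f(r, T) = (11 + T)/(1 + r)
(336 + 337)/(f(-11, 16) - 37) = (336 + 337)/((11 + 16)/(1 - 11) - 37) = 673/(27/(-10) - 37) = 673/(-⅒*27 - 37) = 673/(-27/10 - 37) = 673/(-397/10) = 673*(-10/397) = -6730/397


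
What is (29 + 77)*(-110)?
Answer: -11660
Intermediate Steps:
(29 + 77)*(-110) = 106*(-110) = -11660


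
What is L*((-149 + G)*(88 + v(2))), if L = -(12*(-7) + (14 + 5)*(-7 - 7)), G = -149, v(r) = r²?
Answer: -9595600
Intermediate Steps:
L = 350 (L = -(-84 + 19*(-14)) = -(-84 - 266) = -1*(-350) = 350)
L*((-149 + G)*(88 + v(2))) = 350*((-149 - 149)*(88 + 2²)) = 350*(-298*(88 + 4)) = 350*(-298*92) = 350*(-27416) = -9595600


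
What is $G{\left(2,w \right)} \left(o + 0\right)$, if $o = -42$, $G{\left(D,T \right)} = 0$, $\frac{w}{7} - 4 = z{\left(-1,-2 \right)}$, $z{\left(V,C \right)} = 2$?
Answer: $0$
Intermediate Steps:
$w = 42$ ($w = 28 + 7 \cdot 2 = 28 + 14 = 42$)
$G{\left(2,w \right)} \left(o + 0\right) = 0 \left(-42 + 0\right) = 0 \left(-42\right) = 0$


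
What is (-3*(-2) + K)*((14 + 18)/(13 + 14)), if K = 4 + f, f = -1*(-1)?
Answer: 352/27 ≈ 13.037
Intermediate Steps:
f = 1
K = 5 (K = 4 + 1 = 5)
(-3*(-2) + K)*((14 + 18)/(13 + 14)) = (-3*(-2) + 5)*((14 + 18)/(13 + 14)) = (6 + 5)*(32/27) = 11*(32*(1/27)) = 11*(32/27) = 352/27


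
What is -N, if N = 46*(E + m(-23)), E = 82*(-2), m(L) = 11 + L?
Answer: 8096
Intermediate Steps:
E = -164
N = -8096 (N = 46*(-164 + (11 - 23)) = 46*(-164 - 12) = 46*(-176) = -8096)
-N = -1*(-8096) = 8096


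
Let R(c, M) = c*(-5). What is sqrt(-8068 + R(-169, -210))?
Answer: I*sqrt(7223) ≈ 84.988*I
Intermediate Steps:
R(c, M) = -5*c
sqrt(-8068 + R(-169, -210)) = sqrt(-8068 - 5*(-169)) = sqrt(-8068 + 845) = sqrt(-7223) = I*sqrt(7223)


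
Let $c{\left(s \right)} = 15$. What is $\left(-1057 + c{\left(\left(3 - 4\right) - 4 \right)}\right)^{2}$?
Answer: $1085764$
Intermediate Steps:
$\left(-1057 + c{\left(\left(3 - 4\right) - 4 \right)}\right)^{2} = \left(-1057 + 15\right)^{2} = \left(-1042\right)^{2} = 1085764$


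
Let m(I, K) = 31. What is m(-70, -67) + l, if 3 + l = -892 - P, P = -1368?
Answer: 504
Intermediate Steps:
l = 473 (l = -3 + (-892 - 1*(-1368)) = -3 + (-892 + 1368) = -3 + 476 = 473)
m(-70, -67) + l = 31 + 473 = 504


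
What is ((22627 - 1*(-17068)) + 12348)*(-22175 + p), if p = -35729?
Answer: -3013497872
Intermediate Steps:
((22627 - 1*(-17068)) + 12348)*(-22175 + p) = ((22627 - 1*(-17068)) + 12348)*(-22175 - 35729) = ((22627 + 17068) + 12348)*(-57904) = (39695 + 12348)*(-57904) = 52043*(-57904) = -3013497872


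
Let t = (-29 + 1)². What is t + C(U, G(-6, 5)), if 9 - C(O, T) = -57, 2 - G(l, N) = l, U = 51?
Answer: 850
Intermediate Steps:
G(l, N) = 2 - l
C(O, T) = 66 (C(O, T) = 9 - 1*(-57) = 9 + 57 = 66)
t = 784 (t = (-28)² = 784)
t + C(U, G(-6, 5)) = 784 + 66 = 850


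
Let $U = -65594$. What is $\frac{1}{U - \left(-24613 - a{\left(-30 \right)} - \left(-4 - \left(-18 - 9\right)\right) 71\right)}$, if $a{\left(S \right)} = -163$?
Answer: $- \frac{1}{39511} \approx -2.5309 \cdot 10^{-5}$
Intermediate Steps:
$\frac{1}{U - \left(-24613 - a{\left(-30 \right)} - \left(-4 - \left(-18 - 9\right)\right) 71\right)} = \frac{1}{-65594 + \left(\left(24675 - 163\right) - \left(62 - \left(-4 - \left(-18 - 9\right)\right) 71\right)\right)} = \frac{1}{-65594 + \left(24512 - \left(62 - \left(-4 - \left(-18 - 9\right)\right) 71\right)\right)} = \frac{1}{-65594 + \left(24512 - \left(62 - \left(-4 - -27\right) 71\right)\right)} = \frac{1}{-65594 + \left(24512 - \left(62 - \left(-4 + 27\right) 71\right)\right)} = \frac{1}{-65594 + \left(24512 + \left(23 \cdot 71 - 62\right)\right)} = \frac{1}{-65594 + \left(24512 + \left(1633 - 62\right)\right)} = \frac{1}{-65594 + \left(24512 + 1571\right)} = \frac{1}{-65594 + 26083} = \frac{1}{-39511} = - \frac{1}{39511}$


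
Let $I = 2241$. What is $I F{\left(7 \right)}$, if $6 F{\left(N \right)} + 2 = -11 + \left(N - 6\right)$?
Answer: $-4482$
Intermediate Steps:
$F{\left(N \right)} = - \frac{19}{6} + \frac{N}{6}$ ($F{\left(N \right)} = - \frac{1}{3} + \frac{-11 + \left(N - 6\right)}{6} = - \frac{1}{3} + \frac{-11 + \left(-6 + N\right)}{6} = - \frac{1}{3} + \frac{-17 + N}{6} = - \frac{1}{3} + \left(- \frac{17}{6} + \frac{N}{6}\right) = - \frac{19}{6} + \frac{N}{6}$)
$I F{\left(7 \right)} = 2241 \left(- \frac{19}{6} + \frac{1}{6} \cdot 7\right) = 2241 \left(- \frac{19}{6} + \frac{7}{6}\right) = 2241 \left(-2\right) = -4482$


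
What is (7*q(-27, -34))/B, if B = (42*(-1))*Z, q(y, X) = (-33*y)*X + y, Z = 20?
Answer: 10107/40 ≈ 252.68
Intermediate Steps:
q(y, X) = y - 33*X*y (q(y, X) = -33*X*y + y = y - 33*X*y)
B = -840 (B = (42*(-1))*20 = -42*20 = -840)
(7*q(-27, -34))/B = (7*(-27*(1 - 33*(-34))))/(-840) = (7*(-27*(1 + 1122)))*(-1/840) = (7*(-27*1123))*(-1/840) = (7*(-30321))*(-1/840) = -212247*(-1/840) = 10107/40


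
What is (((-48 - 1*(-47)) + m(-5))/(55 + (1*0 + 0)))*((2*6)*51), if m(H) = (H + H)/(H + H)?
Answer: 0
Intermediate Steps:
m(H) = 1 (m(H) = (2*H)/((2*H)) = (2*H)*(1/(2*H)) = 1)
(((-48 - 1*(-47)) + m(-5))/(55 + (1*0 + 0)))*((2*6)*51) = (((-48 - 1*(-47)) + 1)/(55 + (1*0 + 0)))*((2*6)*51) = (((-48 + 47) + 1)/(55 + (0 + 0)))*(12*51) = ((-1 + 1)/(55 + 0))*612 = (0/55)*612 = (0*(1/55))*612 = 0*612 = 0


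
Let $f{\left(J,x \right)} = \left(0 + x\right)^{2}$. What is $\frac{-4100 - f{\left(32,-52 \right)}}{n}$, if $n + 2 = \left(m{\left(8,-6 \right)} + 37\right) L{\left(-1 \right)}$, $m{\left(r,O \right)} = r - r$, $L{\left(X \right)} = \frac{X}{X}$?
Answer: $- \frac{972}{5} \approx -194.4$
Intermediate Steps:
$L{\left(X \right)} = 1$
$f{\left(J,x \right)} = x^{2}$
$m{\left(r,O \right)} = 0$
$n = 35$ ($n = -2 + \left(0 + 37\right) 1 = -2 + 37 \cdot 1 = -2 + 37 = 35$)
$\frac{-4100 - f{\left(32,-52 \right)}}{n} = \frac{-4100 - \left(-52\right)^{2}}{35} = \left(-4100 - 2704\right) \frac{1}{35} = \left(-6804\right) \frac{1}{35} = - \frac{972}{5}$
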